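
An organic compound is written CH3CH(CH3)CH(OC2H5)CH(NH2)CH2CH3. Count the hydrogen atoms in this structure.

Atom tally by fragment:
  CH3 → C:1 H:3
  CH(CH3) → C:2 H:4
  CH(OC2H5) → C:3 H:6 O:1
  CH(NH2) → C:1 H:3 N:1
  CH2 → C:1 H:2
  CH3 → C:1 H:3
Element totals:
  C: 9
  H: 21
  N: 1
  O: 1

21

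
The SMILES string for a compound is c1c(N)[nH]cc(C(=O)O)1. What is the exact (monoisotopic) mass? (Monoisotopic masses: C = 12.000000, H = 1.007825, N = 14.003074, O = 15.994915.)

Atom tally by fragment:
  pyrrole ring core → C:4 H:5 N:1
  (− 2 ring H displaced by substituents)
  + NH2 → N:1 H:2
  + COOH → C:1 H:1 O:2
Element totals:
  C: 5
  H: 6
  N: 2
  O: 2
Molecular formula: C5H6N2O2.
  M = 5(12.0) + 6(1.007825) + 2(14.003074) + 2(15.994915)
    = 60.000000 + 6.046950 + 28.006148 + 31.989830 = 126.042928

126.0429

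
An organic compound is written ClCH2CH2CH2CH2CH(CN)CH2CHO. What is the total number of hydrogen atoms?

Atom tally by fragment:
  ClCH2 → C:1 H:2 Cl:1
  CH2 → C:1 H:2
  CH2 → C:1 H:2
  CH2 → C:1 H:2
  CH(CN) → C:2 H:1 N:1
  CH2CHO → C:2 H:3 O:1
Element totals:
  C: 8
  H: 12
  Cl: 1
  N: 1
  O: 1

12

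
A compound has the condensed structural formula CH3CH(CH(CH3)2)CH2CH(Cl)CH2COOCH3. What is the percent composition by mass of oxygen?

15.48%

Element totals:
  C: 10
  H: 19
  Cl: 1
  O: 2
Molecular formula: C10H19ClO2.
Molar mass = 206.710 g/mol.
Mass from O: 2 × 15.999 = 31.998 g/mol.
%O = 31.998 / 206.710 × 100 = 15.48%.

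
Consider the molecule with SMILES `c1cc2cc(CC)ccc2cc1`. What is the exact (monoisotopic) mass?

Atom tally by fragment:
  naphthalene ring system core → C:10 H:8
  (− 1 ring H displaced by substituents)
  + C2H5 → C:2 H:5
Element totals:
  C: 12
  H: 12
Molecular formula: C12H12.
  M = 12(12.0) + 12(1.007825)
    = 144.000000 + 12.093900 = 156.093900

156.0939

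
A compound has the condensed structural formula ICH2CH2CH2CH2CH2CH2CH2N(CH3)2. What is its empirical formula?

C9H20IN

Element totals:
  C: 9
  H: 20
  I: 1
  N: 1
Molecular formula: C9H20IN.
gcd of subscripts (9, 20, 1, 1) = 1, so the empirical formula equals the molecular formula.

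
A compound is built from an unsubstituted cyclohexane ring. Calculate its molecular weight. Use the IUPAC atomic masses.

84.16 g/mol

Atom tally by fragment:
  cyclohexane ring core → C:6 H:12
Element totals:
  C: 6
  H: 12
Molecular formula: C6H12.
  M = 6(12.011) + 12(1.008)
    = 72.066 + 12.096 = 84.162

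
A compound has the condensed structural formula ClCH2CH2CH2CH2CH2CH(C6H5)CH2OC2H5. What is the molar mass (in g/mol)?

Atom tally by fragment:
  ClCH2 → C:1 H:2 Cl:1
  CH2 → C:1 H:2
  CH2 → C:1 H:2
  CH2 → C:1 H:2
  CH2 → C:1 H:2
  CH(C6H5) → C:7 H:6
  CH2OC2H5 → C:3 H:7 O:1
Element totals:
  C: 15
  H: 23
  Cl: 1
  O: 1
Molecular formula: C15H23ClO.
  M = 15(12.011) + 23(1.008) + 35.45 + 15.999
    = 180.165 + 23.184 + 35.450 + 15.999 = 254.798

254.80 g/mol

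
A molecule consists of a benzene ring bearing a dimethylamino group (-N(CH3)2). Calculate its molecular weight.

121.18 g/mol

Atom tally by fragment:
  benzene ring core → C:6 H:6
  (− 1 ring H displaced by substituents)
  + N(CH3)2 → N:1 C:2 H:6
Element totals:
  C: 8
  H: 11
  N: 1
Molecular formula: C8H11N.
  M = 8(12.011) + 11(1.008) + 14.007
    = 96.088 + 11.088 + 14.007 = 121.183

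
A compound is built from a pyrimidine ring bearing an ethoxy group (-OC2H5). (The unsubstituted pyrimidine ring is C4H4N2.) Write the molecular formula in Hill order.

Atom tally by fragment:
  pyrimidine ring core → C:4 H:4 N:2
  (− 1 ring H displaced by substituents)
  + OC2H5 → C:2 H:5 O:1
Element totals:
  C: 6
  H: 8
  N: 2
  O: 1

C6H8N2O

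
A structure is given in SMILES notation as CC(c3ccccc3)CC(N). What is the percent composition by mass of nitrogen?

Atom tally by fragment:
  CH3 → C:1 H:3
  CH(C6H5) → C:7 H:6
  CH2 → C:1 H:2
  CH2NH2 → C:1 H:4 N:1
Element totals:
  C: 10
  H: 15
  N: 1
Molecular formula: C10H15N.
Molar mass = 149.237 g/mol.
Mass from N: 1 × 14.007 = 14.007 g/mol.
%N = 14.007 / 149.237 × 100 = 9.39%.

9.39%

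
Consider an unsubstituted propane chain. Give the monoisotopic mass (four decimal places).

Atom tally by fragment:
  CH3 → C:1 H:3
  CH2 → C:1 H:2
  CH3 → C:1 H:3
Element totals:
  C: 3
  H: 8
Molecular formula: C3H8.
  M = 3(12.0) + 8(1.007825)
    = 36.000000 + 8.062600 = 44.062600

44.0626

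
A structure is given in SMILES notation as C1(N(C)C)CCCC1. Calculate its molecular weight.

113.20 g/mol

Atom tally by fragment:
  cyclopentane ring core → C:5 H:10
  (− 1 ring H displaced by substituents)
  + N(CH3)2 → N:1 C:2 H:6
Element totals:
  C: 7
  H: 15
  N: 1
Molecular formula: C7H15N.
  M = 7(12.011) + 15(1.008) + 14.007
    = 84.077 + 15.120 + 14.007 = 113.204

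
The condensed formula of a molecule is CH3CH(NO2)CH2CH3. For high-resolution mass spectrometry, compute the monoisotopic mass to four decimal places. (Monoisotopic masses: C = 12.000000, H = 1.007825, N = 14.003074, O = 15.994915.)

Element totals:
  C: 4
  H: 9
  N: 1
  O: 2
Molecular formula: C4H9NO2.
  M = 4(12.0) + 9(1.007825) + 14.003074 + 2(15.994915)
    = 48.000000 + 9.070425 + 14.003074 + 31.989830 = 103.063329

103.0633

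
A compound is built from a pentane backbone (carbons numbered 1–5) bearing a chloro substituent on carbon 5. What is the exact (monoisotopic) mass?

Atom tally by fragment:
  CH3 → C:1 H:3
  CH2 → C:1 H:2
  CH2 → C:1 H:2
  CH2 → C:1 H:2
  CH2Cl → C:1 H:2 Cl:1
Element totals:
  C: 5
  H: 11
  Cl: 1
Molecular formula: C5H11Cl.
  M = 5(12.0) + 11(1.007825) + 34.968853
    = 60.000000 + 11.086075 + 34.968853 = 106.054928

106.0549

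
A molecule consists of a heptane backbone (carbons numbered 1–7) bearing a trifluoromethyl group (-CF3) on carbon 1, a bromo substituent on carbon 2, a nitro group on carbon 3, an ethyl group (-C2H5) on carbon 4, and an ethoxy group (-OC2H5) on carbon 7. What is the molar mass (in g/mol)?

364.20 g/mol

Atom tally by fragment:
  F3CCH2 → C:2 H:2 F:3
  CH(Br) → C:1 H:1 Br:1
  CH(NO2) → C:1 H:1 N:1 O:2
  CH(C2H5) → C:3 H:6
  CH2 → C:1 H:2
  CH2 → C:1 H:2
  CH2OC2H5 → C:3 H:7 O:1
Element totals:
  C: 12
  H: 21
  Br: 1
  F: 3
  N: 1
  O: 3
Molecular formula: C12H21BrF3NO3.
  M = 12(12.011) + 21(1.008) + 79.904 + 3(18.998) + 14.007 + 3(15.999)
    = 144.132 + 21.168 + 79.904 + 56.994 + 14.007 + 47.997 = 364.202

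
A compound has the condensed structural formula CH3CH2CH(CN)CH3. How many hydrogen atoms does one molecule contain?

9

Atom tally by fragment:
  CH3 → C:1 H:3
  CH2 → C:1 H:2
  CH(CN) → C:2 H:1 N:1
  CH3 → C:1 H:3
Element totals:
  C: 5
  H: 9
  N: 1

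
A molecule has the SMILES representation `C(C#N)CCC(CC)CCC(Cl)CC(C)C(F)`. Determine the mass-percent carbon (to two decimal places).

64.23%

Atom tally by fragment:
  NCCH2 → C:2 H:2 N:1
  CH2 → C:1 H:2
  CH2 → C:1 H:2
  CH(C2H5) → C:3 H:6
  CH2 → C:1 H:2
  CH2 → C:1 H:2
  CH(Cl) → C:1 H:1 Cl:1
  CH2 → C:1 H:2
  CH(CH3) → C:2 H:4
  CH2F → C:1 H:2 F:1
Element totals:
  C: 14
  H: 25
  Cl: 1
  F: 1
  N: 1
Molecular formula: C14H25ClFN.
Molar mass = 261.809 g/mol.
Mass from C: 14 × 12.011 = 168.154 g/mol.
%C = 168.154 / 261.809 × 100 = 64.23%.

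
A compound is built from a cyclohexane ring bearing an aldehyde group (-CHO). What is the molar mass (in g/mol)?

Atom tally by fragment:
  cyclohexane ring core → C:6 H:12
  (− 1 ring H displaced by substituents)
  + CHO → C:1 H:1 O:1
Element totals:
  C: 7
  H: 12
  O: 1
Molecular formula: C7H12O.
  M = 7(12.011) + 12(1.008) + 15.999
    = 84.077 + 12.096 + 15.999 = 112.172

112.17 g/mol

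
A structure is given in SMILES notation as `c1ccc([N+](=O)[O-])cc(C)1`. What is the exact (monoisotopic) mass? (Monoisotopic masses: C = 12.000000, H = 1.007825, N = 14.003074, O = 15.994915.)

Atom tally by fragment:
  benzene ring core → C:6 H:6
  (− 2 ring H displaced by substituents)
  + NO2 → N:1 O:2
  + CH3 → C:1 H:3
Element totals:
  C: 7
  H: 7
  N: 1
  O: 2
Molecular formula: C7H7NO2.
  M = 7(12.0) + 7(1.007825) + 14.003074 + 2(15.994915)
    = 84.000000 + 7.054775 + 14.003074 + 31.989830 = 137.047679

137.0477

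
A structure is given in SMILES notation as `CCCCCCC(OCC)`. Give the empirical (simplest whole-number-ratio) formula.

C9H20O

Atom tally by fragment:
  CH3 → C:1 H:3
  CH2 → C:1 H:2
  CH2 → C:1 H:2
  CH2 → C:1 H:2
  CH2 → C:1 H:2
  CH2 → C:1 H:2
  CH2OC2H5 → C:3 H:7 O:1
Element totals:
  C: 9
  H: 20
  O: 1
Molecular formula: C9H20O.
gcd of subscripts (9, 20, 1) = 1, so the empirical formula equals the molecular formula.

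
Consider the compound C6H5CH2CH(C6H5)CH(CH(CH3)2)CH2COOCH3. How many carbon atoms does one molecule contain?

Atom tally by fragment:
  C6H5CH2 → C:7 H:7
  CH(C6H5) → C:7 H:6
  CH(CH(CH3)2) → C:4 H:8
  CH2COOCH3 → C:3 H:5 O:2
Element totals:
  C: 21
  H: 26
  O: 2

21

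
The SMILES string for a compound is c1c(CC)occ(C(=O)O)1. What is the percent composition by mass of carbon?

Atom tally by fragment:
  furan ring core → C:4 H:4 O:1
  (− 2 ring H displaced by substituents)
  + C2H5 → C:2 H:5
  + COOH → C:1 H:1 O:2
Element totals:
  C: 7
  H: 8
  O: 3
Molecular formula: C7H8O3.
Molar mass = 140.138 g/mol.
Mass from C: 7 × 12.011 = 84.077 g/mol.
%C = 84.077 / 140.138 × 100 = 60.00%.

60.00%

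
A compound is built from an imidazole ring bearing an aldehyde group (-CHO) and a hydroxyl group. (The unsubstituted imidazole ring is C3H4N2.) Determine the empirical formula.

Atom tally by fragment:
  imidazole ring core → C:3 H:4 N:2
  (− 2 ring H displaced by substituents)
  + CHO → C:1 H:1 O:1
  + OH → O:1 H:1
Element totals:
  C: 4
  H: 4
  N: 2
  O: 2
Molecular formula: C4H4N2O2.
gcd of subscripts = 2; dividing each by 2:
  C: 4/2 = 2
  H: 4/2 = 2
  N: 2/2 = 1
  O: 2/2 = 1

C2H2NO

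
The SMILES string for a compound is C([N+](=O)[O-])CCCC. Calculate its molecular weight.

Atom tally by fragment:
  O2NCH2 → C:1 H:2 N:1 O:2
  CH2 → C:1 H:2
  CH2 → C:1 H:2
  CH2 → C:1 H:2
  CH3 → C:1 H:3
Element totals:
  C: 5
  H: 11
  N: 1
  O: 2
Molecular formula: C5H11NO2.
  M = 5(12.011) + 11(1.008) + 14.007 + 2(15.999)
    = 60.055 + 11.088 + 14.007 + 31.998 = 117.148

117.15 g/mol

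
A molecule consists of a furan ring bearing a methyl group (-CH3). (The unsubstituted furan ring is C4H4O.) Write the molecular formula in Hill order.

C5H6O

Atom tally by fragment:
  furan ring core → C:4 H:4 O:1
  (− 1 ring H displaced by substituents)
  + CH3 → C:1 H:3
Element totals:
  C: 5
  H: 6
  O: 1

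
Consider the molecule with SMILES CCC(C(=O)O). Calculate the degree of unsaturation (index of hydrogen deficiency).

1

Atom tally by fragment:
  CH3 → C:1 H:3
  CH2 → C:1 H:2
  CH2COOH → C:2 H:3 O:2
Element totals:
  C: 4
  H: 8
  O: 2
Molecular formula: C4H8O2.
DoU = (2C + 2 + N − H − X) / 2 = (2·4 + 2 + 0 − 8 − 0) / 2 = 1.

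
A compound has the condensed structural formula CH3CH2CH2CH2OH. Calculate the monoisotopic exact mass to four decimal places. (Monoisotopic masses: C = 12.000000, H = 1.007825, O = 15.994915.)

Atom tally by fragment:
  CH3 → C:1 H:3
  CH2 → C:1 H:2
  CH2CH2OH → C:2 H:5 O:1
Element totals:
  C: 4
  H: 10
  O: 1
Molecular formula: C4H10O.
  M = 4(12.0) + 10(1.007825) + 15.994915
    = 48.000000 + 10.078250 + 15.994915 = 74.073165

74.0732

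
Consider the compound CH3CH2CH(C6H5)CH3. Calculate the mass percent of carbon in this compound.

Element totals:
  C: 10
  H: 14
Molecular formula: C10H14.
Molar mass = 134.222 g/mol.
Mass from C: 10 × 12.011 = 120.110 g/mol.
%C = 120.110 / 134.222 × 100 = 89.49%.

89.49%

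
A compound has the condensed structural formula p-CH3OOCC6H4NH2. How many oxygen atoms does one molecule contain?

2

Atom tally by fragment:
  benzene ring core → C:6 H:6
  (− 2 ring H displaced by substituents)
  + COOCH3 → C:2 H:3 O:2
  + NH2 → N:1 H:2
Element totals:
  C: 8
  H: 9
  N: 1
  O: 2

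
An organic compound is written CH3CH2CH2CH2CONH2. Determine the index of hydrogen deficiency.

1

Atom tally by fragment:
  CH3 → C:1 H:3
  CH2 → C:1 H:2
  CH2 → C:1 H:2
  CH2CONH2 → C:2 H:4 O:1 N:1
Element totals:
  C: 5
  H: 11
  N: 1
  O: 1
Molecular formula: C5H11NO.
DoU = (2C + 2 + N − H − X) / 2 = (2·5 + 2 + 1 − 11 − 0) / 2 = 1.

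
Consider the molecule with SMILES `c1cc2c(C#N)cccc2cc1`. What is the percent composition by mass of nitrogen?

9.14%

Atom tally by fragment:
  naphthalene ring system core → C:10 H:8
  (− 1 ring H displaced by substituents)
  + CN → C:1 N:1
Element totals:
  C: 11
  H: 7
  N: 1
Molecular formula: C11H7N.
Molar mass = 153.184 g/mol.
Mass from N: 1 × 14.007 = 14.007 g/mol.
%N = 14.007 / 153.184 × 100 = 9.14%.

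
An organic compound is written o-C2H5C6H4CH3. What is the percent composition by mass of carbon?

89.94%

Element totals:
  C: 9
  H: 12
Molecular formula: C9H12.
Molar mass = 120.195 g/mol.
Mass from C: 9 × 12.011 = 108.099 g/mol.
%C = 108.099 / 120.195 × 100 = 89.94%.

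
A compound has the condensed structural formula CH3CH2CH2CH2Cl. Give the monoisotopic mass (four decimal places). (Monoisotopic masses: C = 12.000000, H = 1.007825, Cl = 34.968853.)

92.0393

Element totals:
  C: 4
  H: 9
  Cl: 1
Molecular formula: C4H9Cl.
  M = 4(12.0) + 9(1.007825) + 34.968853
    = 48.000000 + 9.070425 + 34.968853 = 92.039278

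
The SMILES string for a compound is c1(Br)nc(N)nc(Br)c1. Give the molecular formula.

Atom tally by fragment:
  pyrimidine ring core → C:4 H:4 N:2
  (− 3 ring H displaced by substituents)
  + Br → Br:1
  + NH2 → N:1 H:2
  + Br → Br:1
Element totals:
  C: 4
  H: 3
  Br: 2
  N: 3

C4H3Br2N3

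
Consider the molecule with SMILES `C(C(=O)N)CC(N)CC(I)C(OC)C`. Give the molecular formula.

Atom tally by fragment:
  H2NOCCH2 → C:2 H:4 O:1 N:1
  CH2 → C:1 H:2
  CH(NH2) → C:1 H:3 N:1
  CH2 → C:1 H:2
  CH(I) → C:1 H:1 I:1
  CH(OCH3) → C:2 H:4 O:1
  CH3 → C:1 H:3
Element totals:
  C: 9
  H: 19
  I: 1
  N: 2
  O: 2

C9H19IN2O2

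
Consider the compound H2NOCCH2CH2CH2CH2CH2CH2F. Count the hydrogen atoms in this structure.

Atom tally by fragment:
  H2NOCCH2 → C:2 H:4 O:1 N:1
  CH2 → C:1 H:2
  CH2 → C:1 H:2
  CH2 → C:1 H:2
  CH2 → C:1 H:2
  CH2F → C:1 H:2 F:1
Element totals:
  C: 7
  H: 14
  F: 1
  N: 1
  O: 1

14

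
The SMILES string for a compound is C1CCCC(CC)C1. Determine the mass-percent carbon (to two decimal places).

Atom tally by fragment:
  cyclohexane ring core → C:6 H:12
  (− 1 ring H displaced by substituents)
  + C2H5 → C:2 H:5
Element totals:
  C: 8
  H: 16
Molecular formula: C8H16.
Molar mass = 112.216 g/mol.
Mass from C: 8 × 12.011 = 96.088 g/mol.
%C = 96.088 / 112.216 × 100 = 85.63%.

85.63%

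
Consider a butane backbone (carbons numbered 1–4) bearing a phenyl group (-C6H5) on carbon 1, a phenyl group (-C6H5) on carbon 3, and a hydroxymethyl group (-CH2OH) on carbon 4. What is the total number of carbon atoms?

Atom tally by fragment:
  C6H5CH2 → C:7 H:7
  CH2 → C:1 H:2
  CH(C6H5) → C:7 H:6
  CH2CH2OH → C:2 H:5 O:1
Element totals:
  C: 17
  H: 20
  O: 1

17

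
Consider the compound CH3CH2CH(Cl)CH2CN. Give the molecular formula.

C5H8ClN

Element totals:
  C: 5
  H: 8
  Cl: 1
  N: 1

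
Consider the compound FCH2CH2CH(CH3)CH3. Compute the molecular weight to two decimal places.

Element totals:
  C: 5
  H: 11
  F: 1
Molecular formula: C5H11F.
  M = 5(12.011) + 11(1.008) + 18.998
    = 60.055 + 11.088 + 18.998 = 90.141

90.14 g/mol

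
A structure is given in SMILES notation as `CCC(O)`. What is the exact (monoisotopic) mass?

Atom tally by fragment:
  CH3 → C:1 H:3
  CH2 → C:1 H:2
  CH2OH → C:1 H:3 O:1
Element totals:
  C: 3
  H: 8
  O: 1
Molecular formula: C3H8O.
  M = 3(12.0) + 8(1.007825) + 15.994915
    = 36.000000 + 8.062600 + 15.994915 = 60.057515

60.0575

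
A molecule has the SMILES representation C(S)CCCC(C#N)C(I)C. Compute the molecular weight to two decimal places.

283.17 g/mol

Atom tally by fragment:
  HSCH2 → C:1 H:3 S:1
  CH2 → C:1 H:2
  CH2 → C:1 H:2
  CH2 → C:1 H:2
  CH(CN) → C:2 H:1 N:1
  CH(I) → C:1 H:1 I:1
  CH3 → C:1 H:3
Element totals:
  C: 8
  H: 14
  I: 1
  N: 1
  S: 1
Molecular formula: C8H14INS.
  M = 8(12.011) + 14(1.008) + 126.904 + 14.007 + 32.06
    = 96.088 + 14.112 + 126.904 + 14.007 + 32.060 = 283.171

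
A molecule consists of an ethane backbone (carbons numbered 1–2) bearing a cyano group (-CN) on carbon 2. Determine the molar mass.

Atom tally by fragment:
  CH3 → C:1 H:3
  CH2CN → C:2 H:2 N:1
Element totals:
  C: 3
  H: 5
  N: 1
Molecular formula: C3H5N.
  M = 3(12.011) + 5(1.008) + 14.007
    = 36.033 + 5.040 + 14.007 = 55.080

55.08 g/mol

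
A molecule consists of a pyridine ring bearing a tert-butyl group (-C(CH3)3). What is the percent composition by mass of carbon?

Atom tally by fragment:
  pyridine ring core → C:5 H:5 N:1
  (− 1 ring H displaced by substituents)
  + C(CH3)3 → C:4 H:9
Element totals:
  C: 9
  H: 13
  N: 1
Molecular formula: C9H13N.
Molar mass = 135.210 g/mol.
Mass from C: 9 × 12.011 = 108.099 g/mol.
%C = 108.099 / 135.210 × 100 = 79.95%.

79.95%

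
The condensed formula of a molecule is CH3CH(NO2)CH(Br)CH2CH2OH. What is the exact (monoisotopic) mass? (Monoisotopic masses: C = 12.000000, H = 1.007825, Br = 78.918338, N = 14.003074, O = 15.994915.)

Atom tally by fragment:
  CH3 → C:1 H:3
  CH(NO2) → C:1 H:1 N:1 O:2
  CH(Br) → C:1 H:1 Br:1
  CH2CH2OH → C:2 H:5 O:1
Element totals:
  C: 5
  H: 10
  Br: 1
  N: 1
  O: 3
Molecular formula: C5H10BrNO3.
  M = 5(12.0) + 10(1.007825) + 78.918338 + 14.003074 + 3(15.994915)
    = 60.000000 + 10.078250 + 78.918338 + 14.003074 + 47.984745 = 210.984407

210.9844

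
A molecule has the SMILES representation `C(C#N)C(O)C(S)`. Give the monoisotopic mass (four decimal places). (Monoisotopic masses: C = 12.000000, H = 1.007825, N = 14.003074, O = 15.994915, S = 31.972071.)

117.0248

Atom tally by fragment:
  NCCH2 → C:2 H:2 N:1
  CH(OH) → C:1 H:2 O:1
  CH2SH → C:1 H:3 S:1
Element totals:
  C: 4
  H: 7
  N: 1
  O: 1
  S: 1
Molecular formula: C4H7NOS.
  M = 4(12.0) + 7(1.007825) + 14.003074 + 15.994915 + 31.972071
    = 48.000000 + 7.054775 + 14.003074 + 15.994915 + 31.972071 = 117.024835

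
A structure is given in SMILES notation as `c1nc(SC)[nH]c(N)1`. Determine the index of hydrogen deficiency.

3

Atom tally by fragment:
  imidazole ring core → C:3 H:4 N:2
  (− 2 ring H displaced by substituents)
  + SCH3 → C:1 H:3 S:1
  + NH2 → N:1 H:2
Element totals:
  C: 4
  H: 7
  N: 3
  S: 1
Molecular formula: C4H7N3S.
DoU = (2C + 2 + N − H − X) / 2 = (2·4 + 2 + 3 − 7 − 0) / 2 = 3.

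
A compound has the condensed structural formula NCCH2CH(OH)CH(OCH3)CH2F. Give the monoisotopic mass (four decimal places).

147.0696

Element totals:
  C: 6
  H: 10
  F: 1
  N: 1
  O: 2
Molecular formula: C6H10FNO2.
  M = 6(12.0) + 10(1.007825) + 18.998403 + 14.003074 + 2(15.994915)
    = 72.000000 + 10.078250 + 18.998403 + 14.003074 + 31.989830 = 147.069557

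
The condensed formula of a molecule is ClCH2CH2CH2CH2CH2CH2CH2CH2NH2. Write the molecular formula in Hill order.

C8H18ClN

Atom tally by fragment:
  ClCH2 → C:1 H:2 Cl:1
  CH2 → C:1 H:2
  CH2 → C:1 H:2
  CH2 → C:1 H:2
  CH2 → C:1 H:2
  CH2 → C:1 H:2
  CH2 → C:1 H:2
  CH2NH2 → C:1 H:4 N:1
Element totals:
  C: 8
  H: 18
  Cl: 1
  N: 1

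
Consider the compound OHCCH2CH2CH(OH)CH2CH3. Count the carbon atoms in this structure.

6

Atom tally by fragment:
  OHCCH2 → C:2 H:3 O:1
  CH2 → C:1 H:2
  CH(OH) → C:1 H:2 O:1
  CH2 → C:1 H:2
  CH3 → C:1 H:3
Element totals:
  C: 6
  H: 12
  O: 2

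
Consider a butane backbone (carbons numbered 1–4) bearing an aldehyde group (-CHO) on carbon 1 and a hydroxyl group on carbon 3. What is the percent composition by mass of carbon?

Atom tally by fragment:
  OHCCH2 → C:2 H:3 O:1
  CH2 → C:1 H:2
  CH(OH) → C:1 H:2 O:1
  CH3 → C:1 H:3
Element totals:
  C: 5
  H: 10
  O: 2
Molecular formula: C5H10O2.
Molar mass = 102.133 g/mol.
Mass from C: 5 × 12.011 = 60.055 g/mol.
%C = 60.055 / 102.133 × 100 = 58.80%.

58.80%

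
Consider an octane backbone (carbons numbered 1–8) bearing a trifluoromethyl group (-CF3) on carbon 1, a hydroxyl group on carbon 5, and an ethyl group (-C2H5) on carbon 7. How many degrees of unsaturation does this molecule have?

Atom tally by fragment:
  F3CCH2 → C:2 H:2 F:3
  CH2 → C:1 H:2
  CH2 → C:1 H:2
  CH2 → C:1 H:2
  CH(OH) → C:1 H:2 O:1
  CH2 → C:1 H:2
  CH(C2H5) → C:3 H:6
  CH3 → C:1 H:3
Element totals:
  C: 11
  H: 21
  F: 3
  O: 1
Molecular formula: C11H21F3O.
DoU = (2C + 2 + N − H − X) / 2 = (2·11 + 2 + 0 − 21 − 3) / 2 = 0.

0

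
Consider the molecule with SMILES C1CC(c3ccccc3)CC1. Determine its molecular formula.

Atom tally by fragment:
  cyclopentane ring core → C:5 H:10
  (− 1 ring H displaced by substituents)
  + C6H5 → C:6 H:5
Element totals:
  C: 11
  H: 14

C11H14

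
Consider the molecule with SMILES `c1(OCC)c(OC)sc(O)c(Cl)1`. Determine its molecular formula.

Atom tally by fragment:
  thiophene ring core → C:4 H:4 S:1
  (− 4 ring H displaced by substituents)
  + OC2H5 → C:2 H:5 O:1
  + OCH3 → C:1 H:3 O:1
  + OH → O:1 H:1
  + Cl → Cl:1
Element totals:
  C: 7
  H: 9
  Cl: 1
  O: 3
  S: 1

C7H9ClO3S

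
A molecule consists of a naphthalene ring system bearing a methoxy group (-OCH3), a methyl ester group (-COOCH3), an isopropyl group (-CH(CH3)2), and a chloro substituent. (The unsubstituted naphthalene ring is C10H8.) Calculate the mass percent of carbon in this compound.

Atom tally by fragment:
  naphthalene ring system core → C:10 H:8
  (− 4 ring H displaced by substituents)
  + OCH3 → C:1 H:3 O:1
  + COOCH3 → C:2 H:3 O:2
  + CH(CH3)2 → C:3 H:7
  + Cl → Cl:1
Element totals:
  C: 16
  H: 17
  Cl: 1
  O: 3
Molecular formula: C16H17ClO3.
Molar mass = 292.759 g/mol.
Mass from C: 16 × 12.011 = 192.176 g/mol.
%C = 192.176 / 292.759 × 100 = 65.64%.

65.64%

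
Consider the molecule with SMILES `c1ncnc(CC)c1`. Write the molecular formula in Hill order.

Atom tally by fragment:
  pyrimidine ring core → C:4 H:4 N:2
  (− 1 ring H displaced by substituents)
  + C2H5 → C:2 H:5
Element totals:
  C: 6
  H: 8
  N: 2

C6H8N2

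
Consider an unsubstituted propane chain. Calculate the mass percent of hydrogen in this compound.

18.29%

Atom tally by fragment:
  CH3 → C:1 H:3
  CH2 → C:1 H:2
  CH3 → C:1 H:3
Element totals:
  C: 3
  H: 8
Molecular formula: C3H8.
Molar mass = 44.097 g/mol.
Mass from H: 8 × 1.008 = 8.064 g/mol.
%H = 8.064 / 44.097 × 100 = 18.29%.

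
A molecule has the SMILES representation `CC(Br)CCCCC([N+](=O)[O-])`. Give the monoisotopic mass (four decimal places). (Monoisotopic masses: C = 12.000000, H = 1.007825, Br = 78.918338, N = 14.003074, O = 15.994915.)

223.0208

Atom tally by fragment:
  CH3 → C:1 H:3
  CH(Br) → C:1 H:1 Br:1
  CH2 → C:1 H:2
  CH2 → C:1 H:2
  CH2 → C:1 H:2
  CH2 → C:1 H:2
  CH2NO2 → C:1 H:2 N:1 O:2
Element totals:
  C: 7
  H: 14
  Br: 1
  N: 1
  O: 2
Molecular formula: C7H14BrNO2.
  M = 7(12.0) + 14(1.007825) + 78.918338 + 14.003074 + 2(15.994915)
    = 84.000000 + 14.109550 + 78.918338 + 14.003074 + 31.989830 = 223.020792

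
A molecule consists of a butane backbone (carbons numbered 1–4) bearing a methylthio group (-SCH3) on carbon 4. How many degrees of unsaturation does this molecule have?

0

Atom tally by fragment:
  CH3 → C:1 H:3
  CH2 → C:1 H:2
  CH2 → C:1 H:2
  CH2SCH3 → C:2 H:5 S:1
Element totals:
  C: 5
  H: 12
  S: 1
Molecular formula: C5H12S.
DoU = (2C + 2 + N − H − X) / 2 = (2·5 + 2 + 0 − 12 − 0) / 2 = 0.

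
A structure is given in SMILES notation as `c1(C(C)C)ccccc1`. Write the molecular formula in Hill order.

Atom tally by fragment:
  benzene ring core → C:6 H:6
  (− 1 ring H displaced by substituents)
  + CH(CH3)2 → C:3 H:7
Element totals:
  C: 9
  H: 12

C9H12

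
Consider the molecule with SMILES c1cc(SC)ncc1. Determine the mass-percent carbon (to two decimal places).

Atom tally by fragment:
  pyridine ring core → C:5 H:5 N:1
  (− 1 ring H displaced by substituents)
  + SCH3 → C:1 H:3 S:1
Element totals:
  C: 6
  H: 7
  N: 1
  S: 1
Molecular formula: C6H7NS.
Molar mass = 125.189 g/mol.
Mass from C: 6 × 12.011 = 72.066 g/mol.
%C = 72.066 / 125.189 × 100 = 57.57%.

57.57%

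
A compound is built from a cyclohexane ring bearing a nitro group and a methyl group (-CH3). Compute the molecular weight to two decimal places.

Atom tally by fragment:
  cyclohexane ring core → C:6 H:12
  (− 2 ring H displaced by substituents)
  + NO2 → N:1 O:2
  + CH3 → C:1 H:3
Element totals:
  C: 7
  H: 13
  N: 1
  O: 2
Molecular formula: C7H13NO2.
  M = 7(12.011) + 13(1.008) + 14.007 + 2(15.999)
    = 84.077 + 13.104 + 14.007 + 31.998 = 143.186

143.19 g/mol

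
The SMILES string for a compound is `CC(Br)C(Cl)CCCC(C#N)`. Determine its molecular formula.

Atom tally by fragment:
  CH3 → C:1 H:3
  CH(Br) → C:1 H:1 Br:1
  CH(Cl) → C:1 H:1 Cl:1
  CH2 → C:1 H:2
  CH2 → C:1 H:2
  CH2 → C:1 H:2
  CH2CN → C:2 H:2 N:1
Element totals:
  C: 8
  H: 13
  Br: 1
  Cl: 1
  N: 1

C8H13BrClN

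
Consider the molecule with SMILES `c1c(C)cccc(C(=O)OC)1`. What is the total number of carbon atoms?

9

Atom tally by fragment:
  benzene ring core → C:6 H:6
  (− 2 ring H displaced by substituents)
  + CH3 → C:1 H:3
  + COOCH3 → C:2 H:3 O:2
Element totals:
  C: 9
  H: 10
  O: 2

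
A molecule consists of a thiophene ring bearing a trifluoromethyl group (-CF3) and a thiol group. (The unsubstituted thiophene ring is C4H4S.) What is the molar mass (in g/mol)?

184.19 g/mol

Atom tally by fragment:
  thiophene ring core → C:4 H:4 S:1
  (− 2 ring H displaced by substituents)
  + CF3 → C:1 F:3
  + SH → S:1 H:1
Element totals:
  C: 5
  H: 3
  F: 3
  S: 2
Molecular formula: C5H3F3S2.
  M = 5(12.011) + 3(1.008) + 3(18.998) + 2(32.06)
    = 60.055 + 3.024 + 56.994 + 64.120 = 184.193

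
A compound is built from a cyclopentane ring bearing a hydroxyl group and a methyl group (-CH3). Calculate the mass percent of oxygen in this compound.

Atom tally by fragment:
  cyclopentane ring core → C:5 H:10
  (− 2 ring H displaced by substituents)
  + OH → O:1 H:1
  + CH3 → C:1 H:3
Element totals:
  C: 6
  H: 12
  O: 1
Molecular formula: C6H12O.
Molar mass = 100.161 g/mol.
Mass from O: 1 × 15.999 = 15.999 g/mol.
%O = 15.999 / 100.161 × 100 = 15.97%.

15.97%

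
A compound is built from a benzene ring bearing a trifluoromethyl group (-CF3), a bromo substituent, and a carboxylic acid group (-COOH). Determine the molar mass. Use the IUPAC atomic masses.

Atom tally by fragment:
  benzene ring core → C:6 H:6
  (− 3 ring H displaced by substituents)
  + CF3 → C:1 F:3
  + Br → Br:1
  + COOH → C:1 H:1 O:2
Element totals:
  C: 8
  H: 4
  Br: 1
  F: 3
  O: 2
Molecular formula: C8H4BrF3O2.
  M = 8(12.011) + 4(1.008) + 79.904 + 3(18.998) + 2(15.999)
    = 96.088 + 4.032 + 79.904 + 56.994 + 31.998 = 269.016

269.02 g/mol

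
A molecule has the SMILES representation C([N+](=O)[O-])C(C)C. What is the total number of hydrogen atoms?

9

Atom tally by fragment:
  O2NCH2 → C:1 H:2 N:1 O:2
  CH(CH3) → C:2 H:4
  CH3 → C:1 H:3
Element totals:
  C: 4
  H: 9
  N: 1
  O: 2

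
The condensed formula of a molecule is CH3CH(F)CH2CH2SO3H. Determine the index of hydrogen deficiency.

0

Atom tally by fragment:
  CH3 → C:1 H:3
  CH(F) → C:1 H:1 F:1
  CH2 → C:1 H:2
  CH2SO3H → C:1 H:3 S:1 O:3
Element totals:
  C: 4
  H: 9
  F: 1
  O: 3
  S: 1
Molecular formula: C4H9FO3S.
DoU = (2C + 2 + N − H − X) / 2 = (2·4 + 2 + 0 − 9 − 1) / 2 = 0.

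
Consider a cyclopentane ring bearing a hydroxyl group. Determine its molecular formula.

Atom tally by fragment:
  cyclopentane ring core → C:5 H:10
  (− 1 ring H displaced by substituents)
  + OH → O:1 H:1
Element totals:
  C: 5
  H: 10
  O: 1

C5H10O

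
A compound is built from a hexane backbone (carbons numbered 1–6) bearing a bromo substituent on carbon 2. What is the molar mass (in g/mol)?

Atom tally by fragment:
  CH3 → C:1 H:3
  CH(Br) → C:1 H:1 Br:1
  CH2 → C:1 H:2
  CH2 → C:1 H:2
  CH2 → C:1 H:2
  CH3 → C:1 H:3
Element totals:
  C: 6
  H: 13
  Br: 1
Molecular formula: C6H13Br.
  M = 6(12.011) + 13(1.008) + 79.904
    = 72.066 + 13.104 + 79.904 = 165.074

165.07 g/mol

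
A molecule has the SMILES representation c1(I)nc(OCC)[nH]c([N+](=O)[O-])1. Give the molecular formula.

C5H6IN3O3

Atom tally by fragment:
  imidazole ring core → C:3 H:4 N:2
  (− 3 ring H displaced by substituents)
  + I → I:1
  + OC2H5 → C:2 H:5 O:1
  + NO2 → N:1 O:2
Element totals:
  C: 5
  H: 6
  I: 1
  N: 3
  O: 3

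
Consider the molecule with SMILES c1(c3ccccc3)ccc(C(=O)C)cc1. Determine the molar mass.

196.25 g/mol

Atom tally by fragment:
  benzene ring core → C:6 H:6
  (− 2 ring H displaced by substituents)
  + C6H5 → C:6 H:5
  + COCH3 → C:2 H:3 O:1
Element totals:
  C: 14
  H: 12
  O: 1
Molecular formula: C14H12O.
  M = 14(12.011) + 12(1.008) + 15.999
    = 168.154 + 12.096 + 15.999 = 196.249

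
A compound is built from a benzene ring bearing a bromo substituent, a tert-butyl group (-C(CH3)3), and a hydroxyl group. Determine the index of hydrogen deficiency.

Atom tally by fragment:
  benzene ring core → C:6 H:6
  (− 3 ring H displaced by substituents)
  + Br → Br:1
  + C(CH3)3 → C:4 H:9
  + OH → O:1 H:1
Element totals:
  C: 10
  H: 13
  Br: 1
  O: 1
Molecular formula: C10H13BrO.
DoU = (2C + 2 + N − H − X) / 2 = (2·10 + 2 + 0 − 13 − 1) / 2 = 4.

4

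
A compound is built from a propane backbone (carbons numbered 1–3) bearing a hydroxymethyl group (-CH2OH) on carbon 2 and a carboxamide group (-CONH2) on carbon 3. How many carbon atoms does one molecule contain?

Atom tally by fragment:
  CH3 → C:1 H:3
  CH(CH2OH) → C:2 H:4 O:1
  CH2CONH2 → C:2 H:4 O:1 N:1
Element totals:
  C: 5
  H: 11
  N: 1
  O: 2

5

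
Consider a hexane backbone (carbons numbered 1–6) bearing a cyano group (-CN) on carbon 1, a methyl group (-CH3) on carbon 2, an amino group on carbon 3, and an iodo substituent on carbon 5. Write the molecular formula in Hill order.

Atom tally by fragment:
  NCCH2 → C:2 H:2 N:1
  CH(CH3) → C:2 H:4
  CH(NH2) → C:1 H:3 N:1
  CH2 → C:1 H:2
  CH(I) → C:1 H:1 I:1
  CH3 → C:1 H:3
Element totals:
  C: 8
  H: 15
  I: 1
  N: 2

C8H15IN2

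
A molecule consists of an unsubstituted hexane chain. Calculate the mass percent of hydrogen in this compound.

16.38%

Atom tally by fragment:
  CH3 → C:1 H:3
  CH2 → C:1 H:2
  CH2 → C:1 H:2
  CH2 → C:1 H:2
  CH2 → C:1 H:2
  CH3 → C:1 H:3
Element totals:
  C: 6
  H: 14
Molecular formula: C6H14.
Molar mass = 86.178 g/mol.
Mass from H: 14 × 1.008 = 14.112 g/mol.
%H = 14.112 / 86.178 × 100 = 16.38%.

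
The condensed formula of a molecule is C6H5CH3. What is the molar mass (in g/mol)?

Atom tally by fragment:
  benzene ring core → C:6 H:6
  (− 1 ring H displaced by substituents)
  + CH3 → C:1 H:3
Element totals:
  C: 7
  H: 8
Molecular formula: C7H8.
  M = 7(12.011) + 8(1.008)
    = 84.077 + 8.064 = 92.141

92.14 g/mol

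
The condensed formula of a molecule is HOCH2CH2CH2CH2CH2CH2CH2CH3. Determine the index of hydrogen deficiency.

0

Atom tally by fragment:
  HOCH2CH2 → C:2 H:5 O:1
  CH2 → C:1 H:2
  CH2 → C:1 H:2
  CH2 → C:1 H:2
  CH2 → C:1 H:2
  CH2 → C:1 H:2
  CH3 → C:1 H:3
Element totals:
  C: 8
  H: 18
  O: 1
Molecular formula: C8H18O.
DoU = (2C + 2 + N − H − X) / 2 = (2·8 + 2 + 0 − 18 − 0) / 2 = 0.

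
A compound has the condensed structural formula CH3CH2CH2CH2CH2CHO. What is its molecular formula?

Atom tally by fragment:
  CH3 → C:1 H:3
  CH2 → C:1 H:2
  CH2 → C:1 H:2
  CH2 → C:1 H:2
  CH2CHO → C:2 H:3 O:1
Element totals:
  C: 6
  H: 12
  O: 1

C6H12O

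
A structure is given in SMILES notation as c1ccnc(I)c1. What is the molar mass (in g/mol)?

205.00 g/mol

Atom tally by fragment:
  pyridine ring core → C:5 H:5 N:1
  (− 1 ring H displaced by substituents)
  + I → I:1
Element totals:
  C: 5
  H: 4
  I: 1
  N: 1
Molecular formula: C5H4IN.
  M = 5(12.011) + 4(1.008) + 126.904 + 14.007
    = 60.055 + 4.032 + 126.904 + 14.007 = 204.998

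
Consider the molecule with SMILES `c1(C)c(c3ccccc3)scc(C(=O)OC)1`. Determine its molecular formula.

C13H12O2S

Atom tally by fragment:
  thiophene ring core → C:4 H:4 S:1
  (− 3 ring H displaced by substituents)
  + CH3 → C:1 H:3
  + C6H5 → C:6 H:5
  + COOCH3 → C:2 H:3 O:2
Element totals:
  C: 13
  H: 12
  O: 2
  S: 1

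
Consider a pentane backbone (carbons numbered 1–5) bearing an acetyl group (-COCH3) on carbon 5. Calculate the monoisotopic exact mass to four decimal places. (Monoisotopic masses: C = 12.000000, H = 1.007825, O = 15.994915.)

114.1045

Atom tally by fragment:
  CH3 → C:1 H:3
  CH2 → C:1 H:2
  CH2 → C:1 H:2
  CH2 → C:1 H:2
  CH2COCH3 → C:3 H:5 O:1
Element totals:
  C: 7
  H: 14
  O: 1
Molecular formula: C7H14O.
  M = 7(12.0) + 14(1.007825) + 15.994915
    = 84.000000 + 14.109550 + 15.994915 = 114.104465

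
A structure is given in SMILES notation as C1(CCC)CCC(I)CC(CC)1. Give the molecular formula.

Atom tally by fragment:
  cyclohexane ring core → C:6 H:12
  (− 3 ring H displaced by substituents)
  + CH2CH2CH3 → C:3 H:7
  + I → I:1
  + C2H5 → C:2 H:5
Element totals:
  C: 11
  H: 21
  I: 1

C11H21I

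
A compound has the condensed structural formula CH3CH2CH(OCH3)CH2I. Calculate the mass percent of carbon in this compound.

28.06%

Atom tally by fragment:
  CH3 → C:1 H:3
  CH2 → C:1 H:2
  CH(OCH3) → C:2 H:4 O:1
  CH2I → C:1 H:2 I:1
Element totals:
  C: 5
  H: 11
  I: 1
  O: 1
Molecular formula: C5H11IO.
Molar mass = 214.046 g/mol.
Mass from C: 5 × 12.011 = 60.055 g/mol.
%C = 60.055 / 214.046 × 100 = 28.06%.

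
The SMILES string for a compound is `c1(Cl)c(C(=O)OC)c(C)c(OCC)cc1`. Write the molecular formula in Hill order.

Atom tally by fragment:
  benzene ring core → C:6 H:6
  (− 4 ring H displaced by substituents)
  + Cl → Cl:1
  + COOCH3 → C:2 H:3 O:2
  + CH3 → C:1 H:3
  + OC2H5 → C:2 H:5 O:1
Element totals:
  C: 11
  H: 13
  Cl: 1
  O: 3

C11H13ClO3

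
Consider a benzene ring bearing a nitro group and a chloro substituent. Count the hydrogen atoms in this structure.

4

Atom tally by fragment:
  benzene ring core → C:6 H:6
  (− 2 ring H displaced by substituents)
  + NO2 → N:1 O:2
  + Cl → Cl:1
Element totals:
  C: 6
  H: 4
  Cl: 1
  N: 1
  O: 2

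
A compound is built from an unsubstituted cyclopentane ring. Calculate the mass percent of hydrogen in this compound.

Atom tally by fragment:
  cyclopentane ring core → C:5 H:10
Element totals:
  C: 5
  H: 10
Molecular formula: C5H10.
Molar mass = 70.135 g/mol.
Mass from H: 10 × 1.008 = 10.080 g/mol.
%H = 10.080 / 70.135 × 100 = 14.37%.

14.37%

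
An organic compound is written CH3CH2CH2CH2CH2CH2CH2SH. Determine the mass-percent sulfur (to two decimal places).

Atom tally by fragment:
  CH3 → C:1 H:3
  CH2 → C:1 H:2
  CH2 → C:1 H:2
  CH2 → C:1 H:2
  CH2 → C:1 H:2
  CH2 → C:1 H:2
  CH2SH → C:1 H:3 S:1
Element totals:
  C: 7
  H: 16
  S: 1
Molecular formula: C7H16S.
Molar mass = 132.265 g/mol.
Mass from S: 1 × 32.06 = 32.060 g/mol.
%S = 32.060 / 132.265 × 100 = 24.24%.

24.24%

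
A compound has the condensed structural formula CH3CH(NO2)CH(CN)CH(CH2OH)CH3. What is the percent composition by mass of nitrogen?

16.27%

Atom tally by fragment:
  CH3 → C:1 H:3
  CH(NO2) → C:1 H:1 N:1 O:2
  CH(CN) → C:2 H:1 N:1
  CH(CH2OH) → C:2 H:4 O:1
  CH3 → C:1 H:3
Element totals:
  C: 7
  H: 12
  N: 2
  O: 3
Molecular formula: C7H12N2O3.
Molar mass = 172.184 g/mol.
Mass from N: 2 × 14.007 = 28.014 g/mol.
%N = 28.014 / 172.184 × 100 = 16.27%.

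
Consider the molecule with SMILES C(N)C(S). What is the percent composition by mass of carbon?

31.14%

Atom tally by fragment:
  H2NCH2 → C:1 H:4 N:1
  CH2SH → C:1 H:3 S:1
Element totals:
  C: 2
  H: 7
  N: 1
  S: 1
Molecular formula: C2H7NS.
Molar mass = 77.145 g/mol.
Mass from C: 2 × 12.011 = 24.022 g/mol.
%C = 24.022 / 77.145 × 100 = 31.14%.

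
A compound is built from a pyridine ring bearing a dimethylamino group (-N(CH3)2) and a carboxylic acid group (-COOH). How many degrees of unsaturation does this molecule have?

5

Atom tally by fragment:
  pyridine ring core → C:5 H:5 N:1
  (− 2 ring H displaced by substituents)
  + N(CH3)2 → N:1 C:2 H:6
  + COOH → C:1 H:1 O:2
Element totals:
  C: 8
  H: 10
  N: 2
  O: 2
Molecular formula: C8H10N2O2.
DoU = (2C + 2 + N − H − X) / 2 = (2·8 + 2 + 2 − 10 − 0) / 2 = 5.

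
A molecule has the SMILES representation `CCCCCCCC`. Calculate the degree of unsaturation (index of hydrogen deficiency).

Atom tally by fragment:
  CH3 → C:1 H:3
  CH2 → C:1 H:2
  CH2 → C:1 H:2
  CH2 → C:1 H:2
  CH2 → C:1 H:2
  CH2 → C:1 H:2
  CH2 → C:1 H:2
  CH3 → C:1 H:3
Element totals:
  C: 8
  H: 18
Molecular formula: C8H18.
DoU = (2C + 2 + N − H − X) / 2 = (2·8 + 2 + 0 − 18 − 0) / 2 = 0.

0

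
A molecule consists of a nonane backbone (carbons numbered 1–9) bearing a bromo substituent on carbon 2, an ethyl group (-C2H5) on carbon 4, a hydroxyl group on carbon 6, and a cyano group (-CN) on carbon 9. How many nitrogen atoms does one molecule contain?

1

Atom tally by fragment:
  CH3 → C:1 H:3
  CH(Br) → C:1 H:1 Br:1
  CH2 → C:1 H:2
  CH(C2H5) → C:3 H:6
  CH2 → C:1 H:2
  CH(OH) → C:1 H:2 O:1
  CH2 → C:1 H:2
  CH2 → C:1 H:2
  CH2CN → C:2 H:2 N:1
Element totals:
  C: 12
  H: 22
  Br: 1
  N: 1
  O: 1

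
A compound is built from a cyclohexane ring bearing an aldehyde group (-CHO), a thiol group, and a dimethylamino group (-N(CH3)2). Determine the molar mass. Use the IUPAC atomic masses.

Atom tally by fragment:
  cyclohexane ring core → C:6 H:12
  (− 3 ring H displaced by substituents)
  + CHO → C:1 H:1 O:1
  + SH → S:1 H:1
  + N(CH3)2 → N:1 C:2 H:6
Element totals:
  C: 9
  H: 17
  N: 1
  O: 1
  S: 1
Molecular formula: C9H17NOS.
  M = 9(12.011) + 17(1.008) + 14.007 + 15.999 + 32.06
    = 108.099 + 17.136 + 14.007 + 15.999 + 32.060 = 187.301

187.30 g/mol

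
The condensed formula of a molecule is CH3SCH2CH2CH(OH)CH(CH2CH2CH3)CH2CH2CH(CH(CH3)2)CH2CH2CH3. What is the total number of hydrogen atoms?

Atom tally by fragment:
  CH3SCH2 → C:2 H:5 S:1
  CH2 → C:1 H:2
  CH(OH) → C:1 H:2 O:1
  CH(CH2CH2CH3) → C:4 H:8
  CH2 → C:1 H:2
  CH2 → C:1 H:2
  CH(CH(CH3)2) → C:4 H:8
  CH2 → C:1 H:2
  CH2 → C:1 H:2
  CH3 → C:1 H:3
Element totals:
  C: 17
  H: 36
  O: 1
  S: 1

36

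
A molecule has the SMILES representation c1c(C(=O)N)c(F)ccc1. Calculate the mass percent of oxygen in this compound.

11.50%

Atom tally by fragment:
  benzene ring core → C:6 H:6
  (− 2 ring H displaced by substituents)
  + CONH2 → C:1 H:2 O:1 N:1
  + F → F:1
Element totals:
  C: 7
  H: 6
  F: 1
  N: 1
  O: 1
Molecular formula: C7H6FNO.
Molar mass = 139.129 g/mol.
Mass from O: 1 × 15.999 = 15.999 g/mol.
%O = 15.999 / 139.129 × 100 = 11.50%.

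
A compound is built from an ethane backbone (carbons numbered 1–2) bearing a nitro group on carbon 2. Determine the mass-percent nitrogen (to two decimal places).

18.66%

Atom tally by fragment:
  CH3 → C:1 H:3
  CH2NO2 → C:1 H:2 N:1 O:2
Element totals:
  C: 2
  H: 5
  N: 1
  O: 2
Molecular formula: C2H5NO2.
Molar mass = 75.067 g/mol.
Mass from N: 1 × 14.007 = 14.007 g/mol.
%N = 14.007 / 75.067 × 100 = 18.66%.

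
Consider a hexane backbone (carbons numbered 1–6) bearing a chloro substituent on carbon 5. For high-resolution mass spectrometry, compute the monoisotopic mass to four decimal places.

120.0706

Atom tally by fragment:
  CH3 → C:1 H:3
  CH2 → C:1 H:2
  CH2 → C:1 H:2
  CH2 → C:1 H:2
  CH(Cl) → C:1 H:1 Cl:1
  CH3 → C:1 H:3
Element totals:
  C: 6
  H: 13
  Cl: 1
Molecular formula: C6H13Cl.
  M = 6(12.0) + 13(1.007825) + 34.968853
    = 72.000000 + 13.101725 + 34.968853 = 120.070578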